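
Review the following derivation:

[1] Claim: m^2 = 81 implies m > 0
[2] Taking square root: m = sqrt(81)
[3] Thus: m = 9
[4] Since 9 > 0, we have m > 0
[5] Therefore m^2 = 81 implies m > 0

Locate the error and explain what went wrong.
Step 2: Taking square root: m = sqrt(81)

Step 2 takes the square root and assumes the positive root only. The equation m^2 = 81 actually has two solutions: m = 9 and m = -9. The proof silently assumes m > 0 without justification, then uses this assumption to conclude m > 0, which is circular. The counterexample m = -9 shows the claim is false.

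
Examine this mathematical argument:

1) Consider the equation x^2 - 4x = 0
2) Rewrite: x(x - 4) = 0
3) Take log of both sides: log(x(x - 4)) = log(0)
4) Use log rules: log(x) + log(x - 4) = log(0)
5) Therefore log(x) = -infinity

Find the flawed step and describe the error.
Step 3: Take log of both sides: log(x(x - 4)) = log(0)

Step 3 takes the logarithm of both sides, resulting in log(0) on the right side. The logarithm is only defined for positive numbers; log(0) is undefined (approaches negative infinity). This operation is invalid.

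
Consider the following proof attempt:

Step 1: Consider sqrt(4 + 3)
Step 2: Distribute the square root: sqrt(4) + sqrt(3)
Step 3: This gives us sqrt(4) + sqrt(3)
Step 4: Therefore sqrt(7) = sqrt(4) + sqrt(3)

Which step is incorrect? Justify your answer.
Step 2: Distribute the square root: sqrt(4) + sqrt(3)

Step 2 incorrectly 'distributes' the square root over addition. The square root function does not distribute: sqrt(a + b) ≠ sqrt(a) + sqrt(b). In fact, sqrt(4 + 3) = sqrt(7) ≈ 2.6458, while sqrt(4) + sqrt(3) ≈ 3.7321.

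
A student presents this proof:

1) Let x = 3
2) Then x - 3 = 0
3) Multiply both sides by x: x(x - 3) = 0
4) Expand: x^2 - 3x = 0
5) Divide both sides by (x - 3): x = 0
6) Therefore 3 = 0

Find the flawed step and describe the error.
Step 5: Divide both sides by (x - 3): x = 0

Step 5 divides both sides by (x - 3). However, since x = 3, we have (x - 3) = 0. Division by zero is undefined, making this step invalid.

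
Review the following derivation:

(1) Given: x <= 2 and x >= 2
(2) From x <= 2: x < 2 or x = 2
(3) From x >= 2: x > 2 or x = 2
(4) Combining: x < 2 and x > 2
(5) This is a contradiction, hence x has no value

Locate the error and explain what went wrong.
Step 4: Combining: x < 2 and x > 2

Step 4 incorrectly combines the conditions. From x <= 2 and x >= 2, the intersection is x = 2. The error treats the 'or' cases as 'and' requirements. The correct conclusion is that x = 2 is the unique solution, not that no solution exists.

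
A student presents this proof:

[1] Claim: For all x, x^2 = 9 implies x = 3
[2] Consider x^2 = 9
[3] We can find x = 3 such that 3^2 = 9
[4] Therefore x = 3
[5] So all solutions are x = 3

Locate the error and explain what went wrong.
Step 4: Therefore x = 3

Step 4 incorrectly concludes that x = 3 is the only solution. The proof shows that x = 3 is A solution (existence), but does not show it is the ONLY solution (uniqueness). In fact, x = -3 is also a solution since (-3)^2 = 9. Finding one solution doesn't prove there are no others.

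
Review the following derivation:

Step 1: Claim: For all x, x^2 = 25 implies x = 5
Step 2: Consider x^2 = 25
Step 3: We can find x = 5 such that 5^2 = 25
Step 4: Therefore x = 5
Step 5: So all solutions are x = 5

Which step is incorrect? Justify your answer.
Step 4: Therefore x = 5

Step 4 incorrectly concludes that x = 5 is the only solution. The proof shows that x = 5 is A solution (existence), but does not show it is the ONLY solution (uniqueness). In fact, x = -5 is also a solution since (-5)^2 = 25. Finding one solution doesn't prove there are no others.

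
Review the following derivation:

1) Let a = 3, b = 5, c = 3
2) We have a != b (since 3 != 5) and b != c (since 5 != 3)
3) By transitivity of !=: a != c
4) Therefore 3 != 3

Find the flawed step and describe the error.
Step 3: By transitivity of !=: a != c

Step 3 incorrectly applies transitivity to the '!=' relation. Transitivity states: if a R b and b R c, then a R c. However, '!=' is not transitive. Counterexample: 3 != 5 and 5 != 3, but 3 = 3 (both equal 3). Transitivity holds for relations like <, <=, =, but not for !=.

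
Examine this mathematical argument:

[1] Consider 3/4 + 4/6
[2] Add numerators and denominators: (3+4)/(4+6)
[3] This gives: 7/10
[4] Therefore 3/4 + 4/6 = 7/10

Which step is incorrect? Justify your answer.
Step 2: Add numerators and denominators: (3+4)/(4+6)

Step 2 incorrectly adds fractions by separately adding numerators and denominators. This is wrong. The correct method requires a common denominator: 3/4 + 4/6 = (3×6 + 4×4)/(4×6) = 34/24 = 17/12. The method used gives 7/10, which is different.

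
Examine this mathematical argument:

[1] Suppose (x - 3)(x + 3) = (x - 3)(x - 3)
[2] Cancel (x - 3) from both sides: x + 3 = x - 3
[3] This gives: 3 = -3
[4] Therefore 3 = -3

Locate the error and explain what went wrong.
Step 2: Cancel (x - 3) from both sides: x + 3 = x - 3

Step 2 cancels (x - 3) from both sides. This is only valid if (x - 3) ≠ 0, i.e., x ≠ 3. When x = 3, both sides equal zero regardless of the other factors. The correct approach requires considering x = 3 as a separate case.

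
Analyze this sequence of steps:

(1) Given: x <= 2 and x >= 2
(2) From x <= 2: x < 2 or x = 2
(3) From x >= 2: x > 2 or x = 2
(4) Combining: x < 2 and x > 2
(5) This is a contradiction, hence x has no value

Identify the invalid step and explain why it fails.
Step 4: Combining: x < 2 and x > 2

Step 4 incorrectly combines the conditions. From x <= 2 and x >= 2, the intersection is x = 2. The error treats the 'or' cases as 'and' requirements. The correct conclusion is that x = 2 is the unique solution, not that no solution exists.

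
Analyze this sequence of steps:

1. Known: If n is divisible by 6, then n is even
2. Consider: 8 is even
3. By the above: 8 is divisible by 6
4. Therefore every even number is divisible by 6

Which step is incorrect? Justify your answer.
Step 3: By the above: 8 is divisible by 6

Step 3 commits the fallacy of affirming the consequent. The known fact 'divisible by 6 → even' does NOT imply 'even → divisible by 6'. That would be the converse, which is false. For example, 8 is even but 8 ÷ 6 = 1.33, which is not an integer.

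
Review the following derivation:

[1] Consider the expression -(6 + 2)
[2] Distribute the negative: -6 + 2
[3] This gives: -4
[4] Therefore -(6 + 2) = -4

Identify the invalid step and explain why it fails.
Step 2: Distribute the negative: -6 + 2

Step 2 incorrectly distributes the negative sign. The correct distribution is -(6 + 2) = -6 - 2 = -8. The negative must be applied to both terms, not just the first. The error treats -(6 + 2) as -6 + 2, which equals -4 instead of -8.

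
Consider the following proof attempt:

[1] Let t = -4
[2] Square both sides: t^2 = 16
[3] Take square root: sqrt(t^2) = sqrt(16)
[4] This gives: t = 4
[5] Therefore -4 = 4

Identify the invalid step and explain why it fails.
Step 4: This gives: t = 4

Step 4 incorrectly states that sqrt(t^2) = t. The correct identity is sqrt(t^2) = |t|. Since t = -4 < 0, we have sqrt(t^2) = |-4| = 4, not t = -4.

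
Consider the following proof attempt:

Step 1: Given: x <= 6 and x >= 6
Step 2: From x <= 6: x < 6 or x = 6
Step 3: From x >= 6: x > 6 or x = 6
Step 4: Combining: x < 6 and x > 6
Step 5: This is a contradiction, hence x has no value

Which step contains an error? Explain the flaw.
Step 4: Combining: x < 6 and x > 6

Step 4 incorrectly combines the conditions. From x <= 6 and x >= 6, the intersection is x = 6. The error treats the 'or' cases as 'and' requirements. The correct conclusion is that x = 6 is the unique solution, not that no solution exists.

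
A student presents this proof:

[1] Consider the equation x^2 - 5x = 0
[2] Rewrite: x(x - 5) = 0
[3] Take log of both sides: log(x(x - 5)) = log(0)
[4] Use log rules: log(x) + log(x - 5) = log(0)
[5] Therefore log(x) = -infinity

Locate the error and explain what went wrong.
Step 3: Take log of both sides: log(x(x - 5)) = log(0)

Step 3 takes the logarithm of both sides, resulting in log(0) on the right side. The logarithm is only defined for positive numbers; log(0) is undefined (approaches negative infinity). This operation is invalid.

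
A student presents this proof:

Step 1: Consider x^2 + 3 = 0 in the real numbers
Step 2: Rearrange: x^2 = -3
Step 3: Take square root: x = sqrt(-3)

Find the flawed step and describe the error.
Step 3: Take square root: x = sqrt(-3)

Step 3 takes the square root of -3, which is negative. In the real number system, the square root of a negative number is undefined. The equation x^2 + 3 = 0 has no real solutions. Square roots of negative numbers only exist in the complex numbers.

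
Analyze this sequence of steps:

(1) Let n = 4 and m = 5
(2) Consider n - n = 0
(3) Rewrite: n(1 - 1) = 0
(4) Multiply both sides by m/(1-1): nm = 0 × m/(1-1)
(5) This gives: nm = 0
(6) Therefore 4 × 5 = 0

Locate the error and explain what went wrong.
Step 4: Multiply both sides by m/(1-1): nm = 0 × m/(1-1)

Step 4 multiplies both sides by m/(1-1). However, 1-1 = 0, so this is multiplication by m/0, which is undefined. We cannot multiply by an undefined expression.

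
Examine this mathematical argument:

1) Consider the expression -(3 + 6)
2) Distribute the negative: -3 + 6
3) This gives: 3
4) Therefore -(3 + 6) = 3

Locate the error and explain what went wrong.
Step 2: Distribute the negative: -3 + 6

Step 2 incorrectly distributes the negative sign. The correct distribution is -(3 + 6) = -3 - 6 = -9. The negative must be applied to both terms, not just the first. The error treats -(3 + 6) as -3 + 6, which equals 3 instead of -9.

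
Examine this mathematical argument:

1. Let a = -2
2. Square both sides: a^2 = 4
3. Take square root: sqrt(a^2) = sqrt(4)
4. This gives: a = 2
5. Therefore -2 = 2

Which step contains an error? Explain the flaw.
Step 4: This gives: a = 2

Step 4 incorrectly states that sqrt(a^2) = a. The correct identity is sqrt(a^2) = |a|. Since a = -2 < 0, we have sqrt(a^2) = |-2| = 2, not a = -2.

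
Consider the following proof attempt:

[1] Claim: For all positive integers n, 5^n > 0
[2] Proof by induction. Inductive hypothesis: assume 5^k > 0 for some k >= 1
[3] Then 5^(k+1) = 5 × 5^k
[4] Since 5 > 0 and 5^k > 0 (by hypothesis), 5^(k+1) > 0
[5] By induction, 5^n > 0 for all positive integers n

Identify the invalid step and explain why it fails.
Step 5: By induction, 5^n > 0 for all positive integers n

Step 5 concludes the proof by induction, but no base case was ever established. A valid induction proof requires: (1) a base case proving 5^1 > 0, and (2) an inductive step showing IF 5^k > 0 THEN 5^(k+1) > 0. Steps 2-4 correctly establish the inductive step, but without the base case the conclusion in step 5 does not follow.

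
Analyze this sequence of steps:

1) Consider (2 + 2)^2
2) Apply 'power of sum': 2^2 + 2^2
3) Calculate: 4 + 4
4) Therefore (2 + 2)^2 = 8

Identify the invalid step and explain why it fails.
Step 2: Apply 'power of sum': 2^2 + 2^2

Step 2 incorrectly applies a non-existent rule '(a+b)^n = a^n + b^n'. This is false in general. The correct expansion uses the binomial theorem. The actual value is (2 + 2)^2 = 4^2 = 16, not 8.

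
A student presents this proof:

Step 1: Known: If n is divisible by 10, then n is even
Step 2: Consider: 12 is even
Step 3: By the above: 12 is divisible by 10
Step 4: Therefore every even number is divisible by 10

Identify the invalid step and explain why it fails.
Step 3: By the above: 12 is divisible by 10

Step 3 commits the fallacy of affirming the consequent. The known fact 'divisible by 10 → even' does NOT imply 'even → divisible by 10'. That would be the converse, which is false. For example, 12 is even but 12 ÷ 10 = 1.20, which is not an integer.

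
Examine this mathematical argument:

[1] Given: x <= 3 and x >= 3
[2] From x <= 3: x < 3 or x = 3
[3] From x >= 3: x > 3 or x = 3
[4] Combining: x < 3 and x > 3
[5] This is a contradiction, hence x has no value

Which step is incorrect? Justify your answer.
Step 4: Combining: x < 3 and x > 3

Step 4 incorrectly combines the conditions. From x <= 3 and x >= 3, the intersection is x = 3. The error treats the 'or' cases as 'and' requirements. The correct conclusion is that x = 3 is the unique solution, not that no solution exists.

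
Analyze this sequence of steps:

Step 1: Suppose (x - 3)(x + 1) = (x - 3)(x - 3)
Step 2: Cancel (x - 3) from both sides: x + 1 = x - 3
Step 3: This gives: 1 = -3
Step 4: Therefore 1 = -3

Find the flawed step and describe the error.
Step 2: Cancel (x - 3) from both sides: x + 1 = x - 3

Step 2 cancels (x - 3) from both sides. This is only valid if (x - 3) ≠ 0, i.e., x ≠ 3. When x = 3, both sides equal zero regardless of the other factors. The correct approach requires considering x = 3 as a separate case.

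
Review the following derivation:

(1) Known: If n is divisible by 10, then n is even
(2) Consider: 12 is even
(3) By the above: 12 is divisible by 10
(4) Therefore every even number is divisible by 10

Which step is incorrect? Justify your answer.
Step 3: By the above: 12 is divisible by 10

Step 3 commits the fallacy of affirming the consequent. The known fact 'divisible by 10 → even' does NOT imply 'even → divisible by 10'. That would be the converse, which is false. For example, 12 is even but 12 ÷ 10 = 1.20, which is not an integer.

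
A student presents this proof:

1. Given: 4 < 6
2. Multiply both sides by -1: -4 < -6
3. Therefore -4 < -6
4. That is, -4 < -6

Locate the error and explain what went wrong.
Step 2: Multiply both sides by -1: -4 < -6

Step 2 multiplies both sides by -1 but fails to reverse the inequality sign. When multiplying (or dividing) an inequality by a negative number, the direction must be reversed. Since 4 < 6, we should get -4 > -6, i.e., -4 > -6.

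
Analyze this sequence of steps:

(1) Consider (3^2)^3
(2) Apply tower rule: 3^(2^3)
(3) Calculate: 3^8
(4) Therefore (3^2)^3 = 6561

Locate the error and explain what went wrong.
Step 2: Apply tower rule: 3^(2^3)

Step 2 incorrectly states that (a^b)^c = a^(b^c). The correct rule is (a^b)^c = a^(b×c). The actual value is (3^2)^3 = 3^6 = 729, not 3^8 = 6561.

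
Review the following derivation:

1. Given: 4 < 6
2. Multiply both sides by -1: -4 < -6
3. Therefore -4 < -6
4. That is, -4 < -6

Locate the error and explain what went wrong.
Step 2: Multiply both sides by -1: -4 < -6

Step 2 multiplies both sides by -1 but fails to reverse the inequality sign. When multiplying (or dividing) an inequality by a negative number, the direction must be reversed. Since 4 < 6, we should get -4 > -6, i.e., -4 > -6.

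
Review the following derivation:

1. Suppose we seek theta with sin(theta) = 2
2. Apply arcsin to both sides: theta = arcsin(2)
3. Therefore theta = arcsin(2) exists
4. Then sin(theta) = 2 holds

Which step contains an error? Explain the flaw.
Step 2: Apply arcsin to both sides: theta = arcsin(2)

Step 2 applies arcsin to 2. However, arcsin(x) is only defined for x in [-1, 1] because sin(theta) can only produce values in that range. Since |2| > 1, arcsin(2) is undefined. There is no angle whose sine equals 2.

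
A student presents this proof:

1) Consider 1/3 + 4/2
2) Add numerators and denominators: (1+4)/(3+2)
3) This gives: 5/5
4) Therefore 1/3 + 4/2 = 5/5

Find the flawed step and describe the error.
Step 2: Add numerators and denominators: (1+4)/(3+2)

Step 2 incorrectly adds fractions by separately adding numerators and denominators. This is wrong. The correct method requires a common denominator: 1/3 + 4/2 = (1×2 + 4×3)/(3×2) = 14/6 = 7/3. The method used gives 5/5, which is different.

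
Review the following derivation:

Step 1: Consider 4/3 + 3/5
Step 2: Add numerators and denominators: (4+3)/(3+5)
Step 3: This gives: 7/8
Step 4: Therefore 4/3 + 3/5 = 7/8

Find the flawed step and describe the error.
Step 2: Add numerators and denominators: (4+3)/(3+5)

Step 2 incorrectly adds fractions by separately adding numerators and denominators. This is wrong. The correct method requires a common denominator: 4/3 + 3/5 = (4×5 + 3×3)/(3×5) = 29/15 = 29/15. The method used gives 7/8, which is different.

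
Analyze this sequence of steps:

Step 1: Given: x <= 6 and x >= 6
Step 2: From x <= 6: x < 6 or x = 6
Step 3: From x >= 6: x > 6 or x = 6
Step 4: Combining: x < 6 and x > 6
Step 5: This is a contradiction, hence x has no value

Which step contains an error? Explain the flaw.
Step 4: Combining: x < 6 and x > 6

Step 4 incorrectly combines the conditions. From x <= 6 and x >= 6, the intersection is x = 6. The error treats the 'or' cases as 'and' requirements. The correct conclusion is that x = 6 is the unique solution, not that no solution exists.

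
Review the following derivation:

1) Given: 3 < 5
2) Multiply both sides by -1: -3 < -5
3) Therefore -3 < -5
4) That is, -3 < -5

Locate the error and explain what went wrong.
Step 2: Multiply both sides by -1: -3 < -5

Step 2 multiplies both sides by -1 but fails to reverse the inequality sign. When multiplying (or dividing) an inequality by a negative number, the direction must be reversed. Since 3 < 5, we should get -3 > -5, i.e., -3 > -5.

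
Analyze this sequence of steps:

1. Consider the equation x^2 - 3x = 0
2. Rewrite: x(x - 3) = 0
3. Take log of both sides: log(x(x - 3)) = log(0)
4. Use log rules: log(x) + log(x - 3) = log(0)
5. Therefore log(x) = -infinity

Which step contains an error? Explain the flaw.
Step 3: Take log of both sides: log(x(x - 3)) = log(0)

Step 3 takes the logarithm of both sides, resulting in log(0) on the right side. The logarithm is only defined for positive numbers; log(0) is undefined (approaches negative infinity). This operation is invalid.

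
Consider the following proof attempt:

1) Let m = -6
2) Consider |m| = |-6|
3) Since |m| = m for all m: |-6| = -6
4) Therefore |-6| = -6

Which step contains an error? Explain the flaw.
Step 3: Since |m| = m for all m: |-6| = -6

Step 3 incorrectly states that |m| = m for all m. The correct definition is |m| = m when m >= 0, and |m| = -m when m < 0. Since -6 < 0, we have |-6| = -(-6) = 6, not -6.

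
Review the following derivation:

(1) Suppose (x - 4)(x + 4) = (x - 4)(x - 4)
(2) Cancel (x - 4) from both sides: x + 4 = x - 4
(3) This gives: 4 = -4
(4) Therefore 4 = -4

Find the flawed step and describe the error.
Step 2: Cancel (x - 4) from both sides: x + 4 = x - 4

Step 2 cancels (x - 4) from both sides. This is only valid if (x - 4) ≠ 0, i.e., x ≠ 4. When x = 4, both sides equal zero regardless of the other factors. The correct approach requires considering x = 4 as a separate case.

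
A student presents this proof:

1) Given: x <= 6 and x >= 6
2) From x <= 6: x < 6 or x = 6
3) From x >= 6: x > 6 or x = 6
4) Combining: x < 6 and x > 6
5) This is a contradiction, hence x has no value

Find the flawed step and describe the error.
Step 4: Combining: x < 6 and x > 6

Step 4 incorrectly combines the conditions. From x <= 6 and x >= 6, the intersection is x = 6. The error treats the 'or' cases as 'and' requirements. The correct conclusion is that x = 6 is the unique solution, not that no solution exists.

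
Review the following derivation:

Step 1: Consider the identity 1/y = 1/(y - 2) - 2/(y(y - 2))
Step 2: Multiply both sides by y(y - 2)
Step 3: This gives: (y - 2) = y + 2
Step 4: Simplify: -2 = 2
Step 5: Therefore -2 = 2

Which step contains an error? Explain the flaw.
Step 3: This gives: (y - 2) = y + 2

Step 3 makes a sign error when clearing denominators. Multiplying -2/(y(y - 2)) by y(y - 2) gives -2, not +2. The correct result is (y - 2) = y - 2, which is trivially true, not (y - 2) = y + 2. (Step 1 is a valid identity: 1/(y - 2) - 2/(y(y - 2)) = (y - 2)/(y(y - 2)) = 1/y.)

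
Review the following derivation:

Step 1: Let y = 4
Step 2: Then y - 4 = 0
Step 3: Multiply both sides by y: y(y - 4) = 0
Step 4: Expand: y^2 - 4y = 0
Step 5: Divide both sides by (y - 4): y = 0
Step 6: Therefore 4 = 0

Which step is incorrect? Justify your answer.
Step 5: Divide both sides by (y - 4): y = 0

Step 5 divides both sides by (y - 4). However, since y = 4, we have (y - 4) = 0. Division by zero is undefined, making this step invalid.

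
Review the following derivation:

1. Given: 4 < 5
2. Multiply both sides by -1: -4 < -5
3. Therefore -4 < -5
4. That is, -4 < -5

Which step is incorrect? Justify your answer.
Step 2: Multiply both sides by -1: -4 < -5

Step 2 multiplies both sides by -1 but fails to reverse the inequality sign. When multiplying (or dividing) an inequality by a negative number, the direction must be reversed. Since 4 < 5, we should get -4 > -5, i.e., -4 > -5.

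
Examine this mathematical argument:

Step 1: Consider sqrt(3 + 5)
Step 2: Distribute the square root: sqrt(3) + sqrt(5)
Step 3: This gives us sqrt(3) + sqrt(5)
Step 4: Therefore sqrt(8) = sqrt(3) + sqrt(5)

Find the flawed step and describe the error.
Step 2: Distribute the square root: sqrt(3) + sqrt(5)

Step 2 incorrectly 'distributes' the square root over addition. The square root function does not distribute: sqrt(a + b) ≠ sqrt(a) + sqrt(b). In fact, sqrt(3 + 5) = sqrt(8) ≈ 2.8284, while sqrt(3) + sqrt(5) ≈ 3.9681.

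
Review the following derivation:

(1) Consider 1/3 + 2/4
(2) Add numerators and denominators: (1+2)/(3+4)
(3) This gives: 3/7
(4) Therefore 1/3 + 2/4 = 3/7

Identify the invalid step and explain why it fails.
Step 2: Add numerators and denominators: (1+2)/(3+4)

Step 2 incorrectly adds fractions by separately adding numerators and denominators. This is wrong. The correct method requires a common denominator: 1/3 + 2/4 = (1×4 + 2×3)/(3×4) = 10/12 = 5/6. The method used gives 3/7, which is different.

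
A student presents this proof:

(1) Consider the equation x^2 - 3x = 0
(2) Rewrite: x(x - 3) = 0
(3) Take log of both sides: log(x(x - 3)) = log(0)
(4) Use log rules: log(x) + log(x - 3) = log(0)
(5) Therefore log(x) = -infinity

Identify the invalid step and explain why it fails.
Step 3: Take log of both sides: log(x(x - 3)) = log(0)

Step 3 takes the logarithm of both sides, resulting in log(0) on the right side. The logarithm is only defined for positive numbers; log(0) is undefined (approaches negative infinity). This operation is invalid.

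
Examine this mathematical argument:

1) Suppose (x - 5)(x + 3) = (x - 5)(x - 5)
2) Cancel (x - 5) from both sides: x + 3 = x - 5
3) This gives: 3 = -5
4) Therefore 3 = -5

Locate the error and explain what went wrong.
Step 2: Cancel (x - 5) from both sides: x + 3 = x - 5

Step 2 cancels (x - 5) from both sides. This is only valid if (x - 5) ≠ 0, i.e., x ≠ 5. When x = 5, both sides equal zero regardless of the other factors. The correct approach requires considering x = 5 as a separate case.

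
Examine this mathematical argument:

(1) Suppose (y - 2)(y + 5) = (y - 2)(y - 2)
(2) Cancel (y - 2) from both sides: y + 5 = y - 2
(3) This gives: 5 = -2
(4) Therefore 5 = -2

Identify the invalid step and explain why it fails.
Step 2: Cancel (y - 2) from both sides: y + 5 = y - 2

Step 2 cancels (y - 2) from both sides. This is only valid if (y - 2) ≠ 0, i.e., y ≠ 2. When y = 2, both sides equal zero regardless of the other factors. The correct approach requires considering y = 2 as a separate case.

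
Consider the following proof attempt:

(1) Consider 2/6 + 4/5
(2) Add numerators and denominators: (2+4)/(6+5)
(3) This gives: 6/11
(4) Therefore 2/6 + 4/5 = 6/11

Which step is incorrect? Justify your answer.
Step 2: Add numerators and denominators: (2+4)/(6+5)

Step 2 incorrectly adds fractions by separately adding numerators and denominators. This is wrong. The correct method requires a common denominator: 2/6 + 4/5 = (2×5 + 4×6)/(6×5) = 34/30 = 17/15. The method used gives 6/11, which is different.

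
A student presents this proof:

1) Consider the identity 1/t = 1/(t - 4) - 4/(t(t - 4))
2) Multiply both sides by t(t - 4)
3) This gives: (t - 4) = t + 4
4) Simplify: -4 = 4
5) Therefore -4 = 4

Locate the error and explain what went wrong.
Step 3: This gives: (t - 4) = t + 4

Step 3 makes a sign error when clearing denominators. Multiplying -4/(t(t - 4)) by t(t - 4) gives -4, not +4. The correct result is (t - 4) = t - 4, which is trivially true, not (t - 4) = t + 4. (Step 1 is a valid identity: 1/(t - 4) - 4/(t(t - 4)) = (t - 4)/(t(t - 4)) = 1/t.)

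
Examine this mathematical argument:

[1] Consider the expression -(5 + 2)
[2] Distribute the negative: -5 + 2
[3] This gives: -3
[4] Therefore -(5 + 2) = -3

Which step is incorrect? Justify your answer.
Step 2: Distribute the negative: -5 + 2

Step 2 incorrectly distributes the negative sign. The correct distribution is -(5 + 2) = -5 - 2 = -7. The negative must be applied to both terms, not just the first. The error treats -(5 + 2) as -5 + 2, which equals -3 instead of -7.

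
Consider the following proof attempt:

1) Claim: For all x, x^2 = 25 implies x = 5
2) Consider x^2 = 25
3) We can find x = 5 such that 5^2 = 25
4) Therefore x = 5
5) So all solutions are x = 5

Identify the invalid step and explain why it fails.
Step 4: Therefore x = 5

Step 4 incorrectly concludes that x = 5 is the only solution. The proof shows that x = 5 is A solution (existence), but does not show it is the ONLY solution (uniqueness). In fact, x = -5 is also a solution since (-5)^2 = 25. Finding one solution doesn't prove there are no others.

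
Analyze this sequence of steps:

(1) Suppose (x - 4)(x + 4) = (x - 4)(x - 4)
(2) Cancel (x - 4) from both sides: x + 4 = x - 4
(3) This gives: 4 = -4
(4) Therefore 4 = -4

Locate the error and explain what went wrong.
Step 2: Cancel (x - 4) from both sides: x + 4 = x - 4

Step 2 cancels (x - 4) from both sides. This is only valid if (x - 4) ≠ 0, i.e., x ≠ 4. When x = 4, both sides equal zero regardless of the other factors. The correct approach requires considering x = 4 as a separate case.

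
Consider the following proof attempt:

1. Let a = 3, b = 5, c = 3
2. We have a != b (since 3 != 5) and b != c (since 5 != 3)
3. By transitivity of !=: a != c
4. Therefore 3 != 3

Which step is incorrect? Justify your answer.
Step 3: By transitivity of !=: a != c

Step 3 incorrectly applies transitivity to the '!=' relation. Transitivity states: if a R b and b R c, then a R c. However, '!=' is not transitive. Counterexample: 3 != 5 and 5 != 3, but 3 = 3 (both equal 3). Transitivity holds for relations like <, <=, =, but not for !=.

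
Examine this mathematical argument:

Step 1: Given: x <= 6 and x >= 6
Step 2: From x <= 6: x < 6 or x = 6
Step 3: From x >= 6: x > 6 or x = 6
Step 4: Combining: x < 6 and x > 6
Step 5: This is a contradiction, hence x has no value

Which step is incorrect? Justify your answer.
Step 4: Combining: x < 6 and x > 6

Step 4 incorrectly combines the conditions. From x <= 6 and x >= 6, the intersection is x = 6. The error treats the 'or' cases as 'and' requirements. The correct conclusion is that x = 6 is the unique solution, not that no solution exists.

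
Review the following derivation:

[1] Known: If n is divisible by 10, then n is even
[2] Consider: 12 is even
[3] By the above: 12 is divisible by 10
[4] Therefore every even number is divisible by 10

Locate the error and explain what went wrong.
Step 3: By the above: 12 is divisible by 10

Step 3 commits the fallacy of affirming the consequent. The known fact 'divisible by 10 → even' does NOT imply 'even → divisible by 10'. That would be the converse, which is false. For example, 12 is even but 12 ÷ 10 = 1.20, which is not an integer.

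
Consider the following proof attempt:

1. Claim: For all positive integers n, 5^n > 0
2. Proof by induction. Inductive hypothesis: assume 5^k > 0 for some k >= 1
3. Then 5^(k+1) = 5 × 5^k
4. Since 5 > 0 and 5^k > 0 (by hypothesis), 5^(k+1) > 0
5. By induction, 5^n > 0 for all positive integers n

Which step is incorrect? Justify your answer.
Step 5: By induction, 5^n > 0 for all positive integers n

Step 5 concludes the proof by induction, but no base case was ever established. A valid induction proof requires: (1) a base case proving 5^1 > 0, and (2) an inductive step showing IF 5^k > 0 THEN 5^(k+1) > 0. Steps 2-4 correctly establish the inductive step, but without the base case the conclusion in step 5 does not follow.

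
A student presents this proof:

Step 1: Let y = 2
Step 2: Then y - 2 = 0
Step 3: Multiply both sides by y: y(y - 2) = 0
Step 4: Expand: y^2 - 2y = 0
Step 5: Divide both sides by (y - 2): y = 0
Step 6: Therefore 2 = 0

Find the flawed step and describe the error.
Step 5: Divide both sides by (y - 2): y = 0

Step 5 divides both sides by (y - 2). However, since y = 2, we have (y - 2) = 0. Division by zero is undefined, making this step invalid.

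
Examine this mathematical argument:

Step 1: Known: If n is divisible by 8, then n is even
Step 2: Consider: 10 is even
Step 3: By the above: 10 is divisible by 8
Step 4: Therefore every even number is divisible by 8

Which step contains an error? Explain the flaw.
Step 3: By the above: 10 is divisible by 8

Step 3 commits the fallacy of affirming the consequent. The known fact 'divisible by 8 → even' does NOT imply 'even → divisible by 8'. That would be the converse, which is false. For example, 10 is even but 10 ÷ 8 = 1.25, which is not an integer.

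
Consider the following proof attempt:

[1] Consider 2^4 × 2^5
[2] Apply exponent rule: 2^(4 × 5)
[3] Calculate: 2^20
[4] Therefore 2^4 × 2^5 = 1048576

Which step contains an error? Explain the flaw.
Step 2: Apply exponent rule: 2^(4 × 5)

Step 2 incorrectly states that a^b × a^c = a^(b×c). The correct rule is a^b × a^c = a^(b+c). The actual value is 2^4 × 2^5 = 2^9 = 512, not 2^20 = 1048576.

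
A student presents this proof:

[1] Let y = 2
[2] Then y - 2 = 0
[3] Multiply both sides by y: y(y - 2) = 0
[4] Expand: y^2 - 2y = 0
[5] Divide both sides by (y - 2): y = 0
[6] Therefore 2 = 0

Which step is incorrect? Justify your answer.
Step 5: Divide both sides by (y - 2): y = 0

Step 5 divides both sides by (y - 2). However, since y = 2, we have (y - 2) = 0. Division by zero is undefined, making this step invalid.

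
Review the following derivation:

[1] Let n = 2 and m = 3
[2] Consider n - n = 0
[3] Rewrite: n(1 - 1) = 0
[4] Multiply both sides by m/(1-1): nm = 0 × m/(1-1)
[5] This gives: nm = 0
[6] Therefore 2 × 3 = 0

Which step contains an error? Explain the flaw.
Step 4: Multiply both sides by m/(1-1): nm = 0 × m/(1-1)

Step 4 multiplies both sides by m/(1-1). However, 1-1 = 0, so this is multiplication by m/0, which is undefined. We cannot multiply by an undefined expression.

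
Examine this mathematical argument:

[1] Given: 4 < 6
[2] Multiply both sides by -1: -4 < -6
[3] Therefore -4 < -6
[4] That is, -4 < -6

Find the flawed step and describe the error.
Step 2: Multiply both sides by -1: -4 < -6

Step 2 multiplies both sides by -1 but fails to reverse the inequality sign. When multiplying (or dividing) an inequality by a negative number, the direction must be reversed. Since 4 < 6, we should get -4 > -6, i.e., -4 > -6.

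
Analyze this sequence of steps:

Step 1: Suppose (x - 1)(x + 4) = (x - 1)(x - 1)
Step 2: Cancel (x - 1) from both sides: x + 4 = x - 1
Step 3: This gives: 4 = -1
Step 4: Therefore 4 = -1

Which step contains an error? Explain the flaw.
Step 2: Cancel (x - 1) from both sides: x + 4 = x - 1

Step 2 cancels (x - 1) from both sides. This is only valid if (x - 1) ≠ 0, i.e., x ≠ 1. When x = 1, both sides equal zero regardless of the other factors. The correct approach requires considering x = 1 as a separate case.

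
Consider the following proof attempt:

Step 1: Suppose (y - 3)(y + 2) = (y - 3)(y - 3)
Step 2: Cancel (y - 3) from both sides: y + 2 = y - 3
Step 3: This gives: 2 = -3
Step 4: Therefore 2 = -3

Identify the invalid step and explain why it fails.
Step 2: Cancel (y - 3) from both sides: y + 2 = y - 3

Step 2 cancels (y - 3) from both sides. This is only valid if (y - 3) ≠ 0, i.e., y ≠ 3. When y = 3, both sides equal zero regardless of the other factors. The correct approach requires considering y = 3 as a separate case.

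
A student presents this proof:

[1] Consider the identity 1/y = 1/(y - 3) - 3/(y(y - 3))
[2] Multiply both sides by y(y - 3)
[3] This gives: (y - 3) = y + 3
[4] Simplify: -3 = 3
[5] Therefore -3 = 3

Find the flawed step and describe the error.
Step 3: This gives: (y - 3) = y + 3

Step 3 makes a sign error when clearing denominators. Multiplying -3/(y(y - 3)) by y(y - 3) gives -3, not +3. The correct result is (y - 3) = y - 3, which is trivially true, not (y - 3) = y + 3. (Step 1 is a valid identity: 1/(y - 3) - 3/(y(y - 3)) = (y - 3)/(y(y - 3)) = 1/y.)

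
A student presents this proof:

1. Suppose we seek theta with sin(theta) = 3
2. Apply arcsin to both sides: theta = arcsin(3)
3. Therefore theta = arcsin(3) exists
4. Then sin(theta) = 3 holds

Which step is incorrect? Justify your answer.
Step 2: Apply arcsin to both sides: theta = arcsin(3)

Step 2 applies arcsin to 3. However, arcsin(x) is only defined for x in [-1, 1] because sin(theta) can only produce values in that range. Since |3| > 1, arcsin(3) is undefined. There is no angle whose sine equals 3.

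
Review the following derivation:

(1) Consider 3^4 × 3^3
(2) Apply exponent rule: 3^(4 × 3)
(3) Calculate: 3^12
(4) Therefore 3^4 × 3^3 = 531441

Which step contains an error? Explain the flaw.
Step 2: Apply exponent rule: 3^(4 × 3)

Step 2 incorrectly states that a^b × a^c = a^(b×c). The correct rule is a^b × a^c = a^(b+c). The actual value is 3^4 × 3^3 = 3^7 = 2187, not 3^12 = 531441.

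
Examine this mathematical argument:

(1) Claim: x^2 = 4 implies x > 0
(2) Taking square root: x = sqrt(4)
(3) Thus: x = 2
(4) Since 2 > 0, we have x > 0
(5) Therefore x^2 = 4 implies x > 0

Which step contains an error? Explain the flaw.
Step 2: Taking square root: x = sqrt(4)

Step 2 takes the square root and assumes the positive root only. The equation x^2 = 4 actually has two solutions: x = 2 and x = -2. The proof silently assumes x > 0 without justification, then uses this assumption to conclude x > 0, which is circular. The counterexample x = -2 shows the claim is false.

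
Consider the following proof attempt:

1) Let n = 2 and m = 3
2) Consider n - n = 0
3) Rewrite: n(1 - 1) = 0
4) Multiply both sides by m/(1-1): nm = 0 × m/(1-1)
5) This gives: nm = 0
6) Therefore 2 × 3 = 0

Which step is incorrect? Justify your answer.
Step 4: Multiply both sides by m/(1-1): nm = 0 × m/(1-1)

Step 4 multiplies both sides by m/(1-1). However, 1-1 = 0, so this is multiplication by m/0, which is undefined. We cannot multiply by an undefined expression.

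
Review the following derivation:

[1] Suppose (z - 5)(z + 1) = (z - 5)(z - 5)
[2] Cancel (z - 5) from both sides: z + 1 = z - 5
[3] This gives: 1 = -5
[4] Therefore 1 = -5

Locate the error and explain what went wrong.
Step 2: Cancel (z - 5) from both sides: z + 1 = z - 5

Step 2 cancels (z - 5) from both sides. This is only valid if (z - 5) ≠ 0, i.e., z ≠ 5. When z = 5, both sides equal zero regardless of the other factors. The correct approach requires considering z = 5 as a separate case.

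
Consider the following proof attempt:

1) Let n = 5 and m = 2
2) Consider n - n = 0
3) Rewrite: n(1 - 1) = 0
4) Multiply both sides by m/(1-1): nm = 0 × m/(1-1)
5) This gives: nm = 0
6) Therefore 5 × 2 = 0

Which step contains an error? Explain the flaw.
Step 4: Multiply both sides by m/(1-1): nm = 0 × m/(1-1)

Step 4 multiplies both sides by m/(1-1). However, 1-1 = 0, so this is multiplication by m/0, which is undefined. We cannot multiply by an undefined expression.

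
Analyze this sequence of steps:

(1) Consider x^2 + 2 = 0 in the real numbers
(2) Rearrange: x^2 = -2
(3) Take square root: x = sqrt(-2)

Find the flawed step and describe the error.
Step 3: Take square root: x = sqrt(-2)

Step 3 takes the square root of -2, which is negative. In the real number system, the square root of a negative number is undefined. The equation x^2 + 2 = 0 has no real solutions. Square roots of negative numbers only exist in the complex numbers.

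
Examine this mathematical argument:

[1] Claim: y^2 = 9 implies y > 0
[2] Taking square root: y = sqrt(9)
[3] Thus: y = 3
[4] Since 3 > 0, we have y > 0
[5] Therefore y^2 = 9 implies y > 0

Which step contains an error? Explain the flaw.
Step 2: Taking square root: y = sqrt(9)

Step 2 takes the square root and assumes the positive root only. The equation y^2 = 9 actually has two solutions: y = 3 and y = -3. The proof silently assumes y > 0 without justification, then uses this assumption to conclude y > 0, which is circular. The counterexample y = -3 shows the claim is false.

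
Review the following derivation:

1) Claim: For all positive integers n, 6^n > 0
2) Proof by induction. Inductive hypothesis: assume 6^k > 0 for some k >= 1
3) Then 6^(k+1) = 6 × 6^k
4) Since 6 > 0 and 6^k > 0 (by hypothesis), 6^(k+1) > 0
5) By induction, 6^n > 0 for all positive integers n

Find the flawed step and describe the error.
Step 5: By induction, 6^n > 0 for all positive integers n

Step 5 concludes the proof by induction, but no base case was ever established. A valid induction proof requires: (1) a base case proving 6^1 > 0, and (2) an inductive step showing IF 6^k > 0 THEN 6^(k+1) > 0. Steps 2-4 correctly establish the inductive step, but without the base case the conclusion in step 5 does not follow.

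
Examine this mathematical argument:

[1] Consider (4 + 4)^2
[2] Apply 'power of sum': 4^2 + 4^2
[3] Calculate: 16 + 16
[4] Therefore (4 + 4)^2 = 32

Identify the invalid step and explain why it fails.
Step 2: Apply 'power of sum': 4^2 + 4^2

Step 2 incorrectly applies a non-existent rule '(a+b)^n = a^n + b^n'. This is false in general. The correct expansion uses the binomial theorem. The actual value is (4 + 4)^2 = 8^2 = 64, not 32.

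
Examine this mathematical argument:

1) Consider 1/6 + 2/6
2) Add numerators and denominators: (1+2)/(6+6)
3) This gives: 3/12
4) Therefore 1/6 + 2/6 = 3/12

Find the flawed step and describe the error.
Step 2: Add numerators and denominators: (1+2)/(6+6)

Step 2 incorrectly adds fractions by separately adding numerators and denominators. This is wrong. The correct method requires a common denominator: 1/6 + 2/6 = (1×6 + 2×6)/(6×6) = 18/36 = 1/2. The method used gives 3/12, which is different.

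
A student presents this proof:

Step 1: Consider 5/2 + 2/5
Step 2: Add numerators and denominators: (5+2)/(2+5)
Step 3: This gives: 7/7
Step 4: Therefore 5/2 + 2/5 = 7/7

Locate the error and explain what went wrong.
Step 2: Add numerators and denominators: (5+2)/(2+5)

Step 2 incorrectly adds fractions by separately adding numerators and denominators. This is wrong. The correct method requires a common denominator: 5/2 + 2/5 = (5×5 + 2×2)/(2×5) = 29/10 = 29/10. The method used gives 7/7, which is different.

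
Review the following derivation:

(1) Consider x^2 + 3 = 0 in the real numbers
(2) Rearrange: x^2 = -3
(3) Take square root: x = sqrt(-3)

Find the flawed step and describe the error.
Step 3: Take square root: x = sqrt(-3)

Step 3 takes the square root of -3, which is negative. In the real number system, the square root of a negative number is undefined. The equation x^2 + 3 = 0 has no real solutions. Square roots of negative numbers only exist in the complex numbers.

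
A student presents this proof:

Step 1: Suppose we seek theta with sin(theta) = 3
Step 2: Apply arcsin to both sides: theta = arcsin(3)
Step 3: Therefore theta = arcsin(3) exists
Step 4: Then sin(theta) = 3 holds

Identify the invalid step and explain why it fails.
Step 2: Apply arcsin to both sides: theta = arcsin(3)

Step 2 applies arcsin to 3. However, arcsin(x) is only defined for x in [-1, 1] because sin(theta) can only produce values in that range. Since |3| > 1, arcsin(3) is undefined. There is no angle whose sine equals 3.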